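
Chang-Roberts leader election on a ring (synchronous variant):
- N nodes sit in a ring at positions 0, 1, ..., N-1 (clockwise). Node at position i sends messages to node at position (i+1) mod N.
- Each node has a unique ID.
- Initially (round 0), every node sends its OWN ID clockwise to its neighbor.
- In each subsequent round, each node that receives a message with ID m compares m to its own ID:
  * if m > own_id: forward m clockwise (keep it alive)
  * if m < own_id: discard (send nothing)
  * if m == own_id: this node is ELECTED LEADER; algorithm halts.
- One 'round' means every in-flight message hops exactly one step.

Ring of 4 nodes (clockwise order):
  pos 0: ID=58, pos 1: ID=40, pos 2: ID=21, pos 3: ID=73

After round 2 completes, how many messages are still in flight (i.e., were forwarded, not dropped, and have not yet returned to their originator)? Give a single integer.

Round 1: pos1(id40) recv 58: fwd; pos2(id21) recv 40: fwd; pos3(id73) recv 21: drop; pos0(id58) recv 73: fwd
Round 2: pos2(id21) recv 58: fwd; pos3(id73) recv 40: drop; pos1(id40) recv 73: fwd
After round 2: 2 messages still in flight

Answer: 2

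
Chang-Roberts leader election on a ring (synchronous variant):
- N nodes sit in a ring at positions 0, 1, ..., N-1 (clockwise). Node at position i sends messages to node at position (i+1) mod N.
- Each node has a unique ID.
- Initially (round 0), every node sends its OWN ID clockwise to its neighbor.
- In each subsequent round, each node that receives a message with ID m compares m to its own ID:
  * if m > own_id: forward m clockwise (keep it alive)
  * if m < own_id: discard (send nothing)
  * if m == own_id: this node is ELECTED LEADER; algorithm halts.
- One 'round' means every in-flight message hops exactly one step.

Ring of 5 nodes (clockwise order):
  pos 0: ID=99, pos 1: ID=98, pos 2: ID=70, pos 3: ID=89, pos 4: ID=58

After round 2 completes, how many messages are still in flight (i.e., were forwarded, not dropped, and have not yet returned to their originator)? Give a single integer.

Answer: 2

Derivation:
Round 1: pos1(id98) recv 99: fwd; pos2(id70) recv 98: fwd; pos3(id89) recv 70: drop; pos4(id58) recv 89: fwd; pos0(id99) recv 58: drop
Round 2: pos2(id70) recv 99: fwd; pos3(id89) recv 98: fwd; pos0(id99) recv 89: drop
After round 2: 2 messages still in flight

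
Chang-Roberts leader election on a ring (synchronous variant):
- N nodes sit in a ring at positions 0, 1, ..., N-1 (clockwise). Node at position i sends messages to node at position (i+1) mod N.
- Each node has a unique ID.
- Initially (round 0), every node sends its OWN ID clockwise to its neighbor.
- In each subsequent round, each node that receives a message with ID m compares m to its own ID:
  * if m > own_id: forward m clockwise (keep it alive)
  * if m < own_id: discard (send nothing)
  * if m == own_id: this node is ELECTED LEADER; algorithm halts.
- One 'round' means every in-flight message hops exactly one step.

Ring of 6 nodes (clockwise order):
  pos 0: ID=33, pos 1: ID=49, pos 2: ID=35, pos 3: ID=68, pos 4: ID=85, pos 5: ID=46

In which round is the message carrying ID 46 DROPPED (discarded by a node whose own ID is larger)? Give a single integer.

Answer: 2

Derivation:
Round 1: pos1(id49) recv 33: drop; pos2(id35) recv 49: fwd; pos3(id68) recv 35: drop; pos4(id85) recv 68: drop; pos5(id46) recv 85: fwd; pos0(id33) recv 46: fwd
Round 2: pos3(id68) recv 49: drop; pos0(id33) recv 85: fwd; pos1(id49) recv 46: drop
Round 3: pos1(id49) recv 85: fwd
Round 4: pos2(id35) recv 85: fwd
Round 5: pos3(id68) recv 85: fwd
Round 6: pos4(id85) recv 85: ELECTED
Message ID 46 originates at pos 5; dropped at pos 1 in round 2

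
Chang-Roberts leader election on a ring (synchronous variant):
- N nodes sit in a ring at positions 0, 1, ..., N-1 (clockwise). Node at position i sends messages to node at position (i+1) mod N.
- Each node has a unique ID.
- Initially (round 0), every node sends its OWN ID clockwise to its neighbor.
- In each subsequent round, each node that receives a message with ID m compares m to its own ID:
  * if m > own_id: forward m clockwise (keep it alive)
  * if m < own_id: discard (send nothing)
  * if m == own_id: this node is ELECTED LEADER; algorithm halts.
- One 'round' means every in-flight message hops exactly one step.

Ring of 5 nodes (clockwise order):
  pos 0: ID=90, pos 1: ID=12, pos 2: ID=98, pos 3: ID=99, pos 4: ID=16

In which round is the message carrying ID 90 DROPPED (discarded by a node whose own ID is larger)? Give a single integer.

Answer: 2

Derivation:
Round 1: pos1(id12) recv 90: fwd; pos2(id98) recv 12: drop; pos3(id99) recv 98: drop; pos4(id16) recv 99: fwd; pos0(id90) recv 16: drop
Round 2: pos2(id98) recv 90: drop; pos0(id90) recv 99: fwd
Round 3: pos1(id12) recv 99: fwd
Round 4: pos2(id98) recv 99: fwd
Round 5: pos3(id99) recv 99: ELECTED
Message ID 90 originates at pos 0; dropped at pos 2 in round 2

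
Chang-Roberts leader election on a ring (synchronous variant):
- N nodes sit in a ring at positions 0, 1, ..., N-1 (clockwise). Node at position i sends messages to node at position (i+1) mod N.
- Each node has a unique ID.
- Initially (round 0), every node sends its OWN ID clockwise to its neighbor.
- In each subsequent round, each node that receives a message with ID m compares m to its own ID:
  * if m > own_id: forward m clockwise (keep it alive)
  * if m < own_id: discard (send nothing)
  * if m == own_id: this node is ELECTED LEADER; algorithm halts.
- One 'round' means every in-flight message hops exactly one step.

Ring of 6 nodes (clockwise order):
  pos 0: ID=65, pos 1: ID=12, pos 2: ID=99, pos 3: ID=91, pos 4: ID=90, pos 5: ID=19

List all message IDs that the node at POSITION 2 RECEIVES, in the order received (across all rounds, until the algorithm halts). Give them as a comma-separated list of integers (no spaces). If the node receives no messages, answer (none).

Round 1: pos1(id12) recv 65: fwd; pos2(id99) recv 12: drop; pos3(id91) recv 99: fwd; pos4(id90) recv 91: fwd; pos5(id19) recv 90: fwd; pos0(id65) recv 19: drop
Round 2: pos2(id99) recv 65: drop; pos4(id90) recv 99: fwd; pos5(id19) recv 91: fwd; pos0(id65) recv 90: fwd
Round 3: pos5(id19) recv 99: fwd; pos0(id65) recv 91: fwd; pos1(id12) recv 90: fwd
Round 4: pos0(id65) recv 99: fwd; pos1(id12) recv 91: fwd; pos2(id99) recv 90: drop
Round 5: pos1(id12) recv 99: fwd; pos2(id99) recv 91: drop
Round 6: pos2(id99) recv 99: ELECTED

Answer: 12,65,90,91,99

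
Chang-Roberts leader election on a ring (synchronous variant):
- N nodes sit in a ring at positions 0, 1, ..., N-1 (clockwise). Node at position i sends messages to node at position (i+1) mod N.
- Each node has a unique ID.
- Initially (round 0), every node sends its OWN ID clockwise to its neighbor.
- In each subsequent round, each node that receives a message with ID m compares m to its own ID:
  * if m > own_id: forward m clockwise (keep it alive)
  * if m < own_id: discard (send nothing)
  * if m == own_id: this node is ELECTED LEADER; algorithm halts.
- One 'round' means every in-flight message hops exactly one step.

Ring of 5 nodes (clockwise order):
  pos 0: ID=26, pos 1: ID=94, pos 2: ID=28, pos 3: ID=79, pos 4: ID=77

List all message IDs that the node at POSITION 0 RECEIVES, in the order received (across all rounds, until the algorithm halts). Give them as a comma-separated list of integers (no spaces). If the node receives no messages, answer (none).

Round 1: pos1(id94) recv 26: drop; pos2(id28) recv 94: fwd; pos3(id79) recv 28: drop; pos4(id77) recv 79: fwd; pos0(id26) recv 77: fwd
Round 2: pos3(id79) recv 94: fwd; pos0(id26) recv 79: fwd; pos1(id94) recv 77: drop
Round 3: pos4(id77) recv 94: fwd; pos1(id94) recv 79: drop
Round 4: pos0(id26) recv 94: fwd
Round 5: pos1(id94) recv 94: ELECTED

Answer: 77,79,94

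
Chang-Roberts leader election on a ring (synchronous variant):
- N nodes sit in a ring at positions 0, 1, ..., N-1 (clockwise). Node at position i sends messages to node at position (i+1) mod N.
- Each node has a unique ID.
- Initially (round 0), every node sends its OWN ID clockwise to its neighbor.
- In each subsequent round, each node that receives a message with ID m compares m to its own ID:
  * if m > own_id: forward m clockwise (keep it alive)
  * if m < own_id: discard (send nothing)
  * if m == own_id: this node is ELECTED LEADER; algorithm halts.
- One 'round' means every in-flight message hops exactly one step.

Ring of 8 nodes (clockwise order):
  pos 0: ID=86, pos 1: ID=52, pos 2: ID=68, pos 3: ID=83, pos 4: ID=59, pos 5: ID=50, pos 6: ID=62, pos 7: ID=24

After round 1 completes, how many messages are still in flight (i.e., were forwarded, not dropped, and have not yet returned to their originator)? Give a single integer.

Answer: 4

Derivation:
Round 1: pos1(id52) recv 86: fwd; pos2(id68) recv 52: drop; pos3(id83) recv 68: drop; pos4(id59) recv 83: fwd; pos5(id50) recv 59: fwd; pos6(id62) recv 50: drop; pos7(id24) recv 62: fwd; pos0(id86) recv 24: drop
After round 1: 4 messages still in flight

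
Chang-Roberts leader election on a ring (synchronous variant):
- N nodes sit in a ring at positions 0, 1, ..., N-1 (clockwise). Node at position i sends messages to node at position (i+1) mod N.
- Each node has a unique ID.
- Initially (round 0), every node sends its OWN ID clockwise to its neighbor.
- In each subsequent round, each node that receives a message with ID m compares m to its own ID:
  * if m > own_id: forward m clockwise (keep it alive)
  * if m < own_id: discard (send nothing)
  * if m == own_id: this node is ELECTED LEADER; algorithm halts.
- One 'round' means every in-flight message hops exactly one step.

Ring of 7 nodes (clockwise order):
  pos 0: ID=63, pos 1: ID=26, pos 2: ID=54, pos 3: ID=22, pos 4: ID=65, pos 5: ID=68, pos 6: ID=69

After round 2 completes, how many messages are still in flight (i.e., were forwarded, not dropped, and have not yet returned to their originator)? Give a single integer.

Answer: 2

Derivation:
Round 1: pos1(id26) recv 63: fwd; pos2(id54) recv 26: drop; pos3(id22) recv 54: fwd; pos4(id65) recv 22: drop; pos5(id68) recv 65: drop; pos6(id69) recv 68: drop; pos0(id63) recv 69: fwd
Round 2: pos2(id54) recv 63: fwd; pos4(id65) recv 54: drop; pos1(id26) recv 69: fwd
After round 2: 2 messages still in flight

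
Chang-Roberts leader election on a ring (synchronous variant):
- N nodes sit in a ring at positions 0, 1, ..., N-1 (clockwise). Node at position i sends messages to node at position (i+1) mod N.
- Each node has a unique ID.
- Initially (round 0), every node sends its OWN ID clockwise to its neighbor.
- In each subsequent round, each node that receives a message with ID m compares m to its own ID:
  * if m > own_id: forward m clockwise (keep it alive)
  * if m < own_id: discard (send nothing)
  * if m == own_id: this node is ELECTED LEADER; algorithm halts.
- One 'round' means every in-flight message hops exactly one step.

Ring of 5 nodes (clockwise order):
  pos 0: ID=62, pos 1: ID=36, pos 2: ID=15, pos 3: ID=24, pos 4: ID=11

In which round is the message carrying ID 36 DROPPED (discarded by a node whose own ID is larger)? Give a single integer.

Answer: 4

Derivation:
Round 1: pos1(id36) recv 62: fwd; pos2(id15) recv 36: fwd; pos3(id24) recv 15: drop; pos4(id11) recv 24: fwd; pos0(id62) recv 11: drop
Round 2: pos2(id15) recv 62: fwd; pos3(id24) recv 36: fwd; pos0(id62) recv 24: drop
Round 3: pos3(id24) recv 62: fwd; pos4(id11) recv 36: fwd
Round 4: pos4(id11) recv 62: fwd; pos0(id62) recv 36: drop
Round 5: pos0(id62) recv 62: ELECTED
Message ID 36 originates at pos 1; dropped at pos 0 in round 4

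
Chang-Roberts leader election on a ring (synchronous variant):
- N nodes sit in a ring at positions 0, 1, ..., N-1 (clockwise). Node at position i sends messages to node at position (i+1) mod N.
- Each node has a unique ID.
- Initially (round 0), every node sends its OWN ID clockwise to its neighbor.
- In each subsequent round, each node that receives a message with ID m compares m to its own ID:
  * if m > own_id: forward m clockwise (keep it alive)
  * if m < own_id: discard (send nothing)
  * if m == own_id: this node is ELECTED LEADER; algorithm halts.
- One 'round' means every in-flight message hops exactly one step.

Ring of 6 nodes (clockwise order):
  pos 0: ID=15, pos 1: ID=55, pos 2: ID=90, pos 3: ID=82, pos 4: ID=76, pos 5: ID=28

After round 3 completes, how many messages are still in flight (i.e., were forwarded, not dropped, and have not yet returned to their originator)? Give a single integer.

Answer: 3

Derivation:
Round 1: pos1(id55) recv 15: drop; pos2(id90) recv 55: drop; pos3(id82) recv 90: fwd; pos4(id76) recv 82: fwd; pos5(id28) recv 76: fwd; pos0(id15) recv 28: fwd
Round 2: pos4(id76) recv 90: fwd; pos5(id28) recv 82: fwd; pos0(id15) recv 76: fwd; pos1(id55) recv 28: drop
Round 3: pos5(id28) recv 90: fwd; pos0(id15) recv 82: fwd; pos1(id55) recv 76: fwd
After round 3: 3 messages still in flight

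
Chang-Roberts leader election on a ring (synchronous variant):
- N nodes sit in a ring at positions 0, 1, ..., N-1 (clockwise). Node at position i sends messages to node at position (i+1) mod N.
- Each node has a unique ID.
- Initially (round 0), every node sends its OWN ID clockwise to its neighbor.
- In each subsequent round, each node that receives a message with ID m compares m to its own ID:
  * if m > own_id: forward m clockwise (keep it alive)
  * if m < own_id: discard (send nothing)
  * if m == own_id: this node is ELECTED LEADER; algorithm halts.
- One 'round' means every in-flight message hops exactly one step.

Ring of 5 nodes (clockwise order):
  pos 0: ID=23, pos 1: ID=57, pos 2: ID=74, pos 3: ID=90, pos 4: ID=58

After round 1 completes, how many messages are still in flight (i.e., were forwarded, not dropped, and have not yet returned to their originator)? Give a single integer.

Answer: 2

Derivation:
Round 1: pos1(id57) recv 23: drop; pos2(id74) recv 57: drop; pos3(id90) recv 74: drop; pos4(id58) recv 90: fwd; pos0(id23) recv 58: fwd
After round 1: 2 messages still in flight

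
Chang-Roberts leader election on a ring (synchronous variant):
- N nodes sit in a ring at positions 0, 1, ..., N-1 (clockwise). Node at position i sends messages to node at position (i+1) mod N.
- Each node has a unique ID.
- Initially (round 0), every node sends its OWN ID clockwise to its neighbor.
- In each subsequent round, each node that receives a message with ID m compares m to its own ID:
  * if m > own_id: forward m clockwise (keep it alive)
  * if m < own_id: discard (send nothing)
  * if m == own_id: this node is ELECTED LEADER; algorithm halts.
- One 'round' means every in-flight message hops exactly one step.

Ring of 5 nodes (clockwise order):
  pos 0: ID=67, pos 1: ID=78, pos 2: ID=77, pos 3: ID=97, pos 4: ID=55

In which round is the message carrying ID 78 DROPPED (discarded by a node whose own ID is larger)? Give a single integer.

Round 1: pos1(id78) recv 67: drop; pos2(id77) recv 78: fwd; pos3(id97) recv 77: drop; pos4(id55) recv 97: fwd; pos0(id67) recv 55: drop
Round 2: pos3(id97) recv 78: drop; pos0(id67) recv 97: fwd
Round 3: pos1(id78) recv 97: fwd
Round 4: pos2(id77) recv 97: fwd
Round 5: pos3(id97) recv 97: ELECTED
Message ID 78 originates at pos 1; dropped at pos 3 in round 2

Answer: 2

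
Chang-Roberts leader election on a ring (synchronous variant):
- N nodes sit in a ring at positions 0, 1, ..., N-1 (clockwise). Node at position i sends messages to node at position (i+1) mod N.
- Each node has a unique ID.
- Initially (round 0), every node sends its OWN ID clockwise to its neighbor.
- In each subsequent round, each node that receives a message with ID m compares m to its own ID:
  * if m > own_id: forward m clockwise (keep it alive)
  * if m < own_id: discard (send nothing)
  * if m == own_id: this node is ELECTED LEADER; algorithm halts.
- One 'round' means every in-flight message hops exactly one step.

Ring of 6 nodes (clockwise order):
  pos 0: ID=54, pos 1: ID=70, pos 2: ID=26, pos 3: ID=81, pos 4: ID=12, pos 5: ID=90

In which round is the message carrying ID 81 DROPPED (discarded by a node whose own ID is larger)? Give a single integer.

Answer: 2

Derivation:
Round 1: pos1(id70) recv 54: drop; pos2(id26) recv 70: fwd; pos3(id81) recv 26: drop; pos4(id12) recv 81: fwd; pos5(id90) recv 12: drop; pos0(id54) recv 90: fwd
Round 2: pos3(id81) recv 70: drop; pos5(id90) recv 81: drop; pos1(id70) recv 90: fwd
Round 3: pos2(id26) recv 90: fwd
Round 4: pos3(id81) recv 90: fwd
Round 5: pos4(id12) recv 90: fwd
Round 6: pos5(id90) recv 90: ELECTED
Message ID 81 originates at pos 3; dropped at pos 5 in round 2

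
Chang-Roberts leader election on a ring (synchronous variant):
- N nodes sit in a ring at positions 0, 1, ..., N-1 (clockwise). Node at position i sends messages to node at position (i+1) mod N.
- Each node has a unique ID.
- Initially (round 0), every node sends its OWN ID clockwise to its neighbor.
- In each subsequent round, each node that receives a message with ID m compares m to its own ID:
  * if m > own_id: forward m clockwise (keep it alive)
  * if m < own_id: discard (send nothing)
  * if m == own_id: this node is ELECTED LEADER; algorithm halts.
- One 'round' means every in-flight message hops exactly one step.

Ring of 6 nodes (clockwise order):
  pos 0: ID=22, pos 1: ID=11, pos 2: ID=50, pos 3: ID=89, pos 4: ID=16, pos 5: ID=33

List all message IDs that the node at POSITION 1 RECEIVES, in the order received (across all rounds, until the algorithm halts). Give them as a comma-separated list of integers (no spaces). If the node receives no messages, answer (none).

Round 1: pos1(id11) recv 22: fwd; pos2(id50) recv 11: drop; pos3(id89) recv 50: drop; pos4(id16) recv 89: fwd; pos5(id33) recv 16: drop; pos0(id22) recv 33: fwd
Round 2: pos2(id50) recv 22: drop; pos5(id33) recv 89: fwd; pos1(id11) recv 33: fwd
Round 3: pos0(id22) recv 89: fwd; pos2(id50) recv 33: drop
Round 4: pos1(id11) recv 89: fwd
Round 5: pos2(id50) recv 89: fwd
Round 6: pos3(id89) recv 89: ELECTED

Answer: 22,33,89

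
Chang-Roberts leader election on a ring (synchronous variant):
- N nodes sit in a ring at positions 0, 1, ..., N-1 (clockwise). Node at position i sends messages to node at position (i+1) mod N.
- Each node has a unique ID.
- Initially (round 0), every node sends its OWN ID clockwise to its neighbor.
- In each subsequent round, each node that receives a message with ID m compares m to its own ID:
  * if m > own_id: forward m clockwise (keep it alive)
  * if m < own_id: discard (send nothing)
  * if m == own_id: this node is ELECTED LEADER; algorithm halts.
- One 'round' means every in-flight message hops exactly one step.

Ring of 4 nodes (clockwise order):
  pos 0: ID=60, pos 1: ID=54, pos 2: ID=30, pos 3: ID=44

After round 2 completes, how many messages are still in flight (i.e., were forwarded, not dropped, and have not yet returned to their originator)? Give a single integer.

Answer: 2

Derivation:
Round 1: pos1(id54) recv 60: fwd; pos2(id30) recv 54: fwd; pos3(id44) recv 30: drop; pos0(id60) recv 44: drop
Round 2: pos2(id30) recv 60: fwd; pos3(id44) recv 54: fwd
After round 2: 2 messages still in flight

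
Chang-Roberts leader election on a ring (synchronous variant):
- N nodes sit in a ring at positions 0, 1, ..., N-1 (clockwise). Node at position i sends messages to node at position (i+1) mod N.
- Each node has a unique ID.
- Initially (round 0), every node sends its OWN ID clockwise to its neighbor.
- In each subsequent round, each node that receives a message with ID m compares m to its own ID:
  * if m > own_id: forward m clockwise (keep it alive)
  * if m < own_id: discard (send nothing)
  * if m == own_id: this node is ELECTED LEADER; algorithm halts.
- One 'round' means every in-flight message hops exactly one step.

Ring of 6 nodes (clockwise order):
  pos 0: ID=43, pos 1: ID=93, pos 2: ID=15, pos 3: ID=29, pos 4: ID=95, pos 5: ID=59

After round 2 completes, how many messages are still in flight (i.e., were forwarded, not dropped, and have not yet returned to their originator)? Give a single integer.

Answer: 2

Derivation:
Round 1: pos1(id93) recv 43: drop; pos2(id15) recv 93: fwd; pos3(id29) recv 15: drop; pos4(id95) recv 29: drop; pos5(id59) recv 95: fwd; pos0(id43) recv 59: fwd
Round 2: pos3(id29) recv 93: fwd; pos0(id43) recv 95: fwd; pos1(id93) recv 59: drop
After round 2: 2 messages still in flight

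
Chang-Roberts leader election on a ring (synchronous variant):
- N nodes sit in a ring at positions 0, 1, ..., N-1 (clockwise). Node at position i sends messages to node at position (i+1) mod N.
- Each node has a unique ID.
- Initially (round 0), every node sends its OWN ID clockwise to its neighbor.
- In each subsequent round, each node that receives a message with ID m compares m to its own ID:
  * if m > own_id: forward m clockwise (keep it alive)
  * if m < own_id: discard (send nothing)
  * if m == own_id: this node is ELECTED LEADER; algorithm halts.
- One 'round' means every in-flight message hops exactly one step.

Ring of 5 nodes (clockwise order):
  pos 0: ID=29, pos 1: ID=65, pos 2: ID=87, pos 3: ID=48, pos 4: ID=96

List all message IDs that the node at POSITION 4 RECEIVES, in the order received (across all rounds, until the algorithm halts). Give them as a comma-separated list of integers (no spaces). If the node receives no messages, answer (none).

Round 1: pos1(id65) recv 29: drop; pos2(id87) recv 65: drop; pos3(id48) recv 87: fwd; pos4(id96) recv 48: drop; pos0(id29) recv 96: fwd
Round 2: pos4(id96) recv 87: drop; pos1(id65) recv 96: fwd
Round 3: pos2(id87) recv 96: fwd
Round 4: pos3(id48) recv 96: fwd
Round 5: pos4(id96) recv 96: ELECTED

Answer: 48,87,96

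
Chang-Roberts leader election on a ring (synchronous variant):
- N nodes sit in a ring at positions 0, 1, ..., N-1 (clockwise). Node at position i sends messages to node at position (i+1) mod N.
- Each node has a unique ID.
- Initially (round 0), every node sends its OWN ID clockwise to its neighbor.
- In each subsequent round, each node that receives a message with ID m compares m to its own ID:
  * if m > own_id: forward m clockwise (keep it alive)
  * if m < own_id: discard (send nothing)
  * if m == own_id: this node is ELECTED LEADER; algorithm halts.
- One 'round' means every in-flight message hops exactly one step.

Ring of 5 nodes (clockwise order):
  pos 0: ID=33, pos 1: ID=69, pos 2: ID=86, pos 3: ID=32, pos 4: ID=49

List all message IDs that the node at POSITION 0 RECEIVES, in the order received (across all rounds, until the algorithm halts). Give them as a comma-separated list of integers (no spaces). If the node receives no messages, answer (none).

Round 1: pos1(id69) recv 33: drop; pos2(id86) recv 69: drop; pos3(id32) recv 86: fwd; pos4(id49) recv 32: drop; pos0(id33) recv 49: fwd
Round 2: pos4(id49) recv 86: fwd; pos1(id69) recv 49: drop
Round 3: pos0(id33) recv 86: fwd
Round 4: pos1(id69) recv 86: fwd
Round 5: pos2(id86) recv 86: ELECTED

Answer: 49,86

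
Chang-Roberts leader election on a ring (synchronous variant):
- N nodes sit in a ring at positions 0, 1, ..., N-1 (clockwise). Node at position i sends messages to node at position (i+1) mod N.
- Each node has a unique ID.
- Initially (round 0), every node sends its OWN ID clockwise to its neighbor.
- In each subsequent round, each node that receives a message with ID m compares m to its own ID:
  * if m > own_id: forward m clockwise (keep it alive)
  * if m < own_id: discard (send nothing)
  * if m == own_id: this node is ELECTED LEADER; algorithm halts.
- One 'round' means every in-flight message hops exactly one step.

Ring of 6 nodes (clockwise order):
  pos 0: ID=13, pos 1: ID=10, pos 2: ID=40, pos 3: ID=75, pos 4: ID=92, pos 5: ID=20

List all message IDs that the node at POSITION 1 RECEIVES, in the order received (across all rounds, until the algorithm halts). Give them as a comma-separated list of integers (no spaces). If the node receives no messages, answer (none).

Answer: 13,20,92

Derivation:
Round 1: pos1(id10) recv 13: fwd; pos2(id40) recv 10: drop; pos3(id75) recv 40: drop; pos4(id92) recv 75: drop; pos5(id20) recv 92: fwd; pos0(id13) recv 20: fwd
Round 2: pos2(id40) recv 13: drop; pos0(id13) recv 92: fwd; pos1(id10) recv 20: fwd
Round 3: pos1(id10) recv 92: fwd; pos2(id40) recv 20: drop
Round 4: pos2(id40) recv 92: fwd
Round 5: pos3(id75) recv 92: fwd
Round 6: pos4(id92) recv 92: ELECTED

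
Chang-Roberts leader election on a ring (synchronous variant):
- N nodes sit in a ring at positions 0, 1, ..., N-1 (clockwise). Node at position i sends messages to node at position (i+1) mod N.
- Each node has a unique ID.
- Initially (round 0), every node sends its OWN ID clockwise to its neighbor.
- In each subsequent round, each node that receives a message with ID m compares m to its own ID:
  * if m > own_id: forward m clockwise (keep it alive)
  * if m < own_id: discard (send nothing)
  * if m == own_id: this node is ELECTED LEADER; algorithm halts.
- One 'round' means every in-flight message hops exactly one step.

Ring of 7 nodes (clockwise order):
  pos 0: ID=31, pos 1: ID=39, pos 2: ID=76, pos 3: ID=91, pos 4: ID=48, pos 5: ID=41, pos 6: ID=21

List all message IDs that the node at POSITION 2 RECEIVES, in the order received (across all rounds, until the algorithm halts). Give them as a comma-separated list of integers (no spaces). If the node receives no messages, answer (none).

Answer: 39,41,48,91

Derivation:
Round 1: pos1(id39) recv 31: drop; pos2(id76) recv 39: drop; pos3(id91) recv 76: drop; pos4(id48) recv 91: fwd; pos5(id41) recv 48: fwd; pos6(id21) recv 41: fwd; pos0(id31) recv 21: drop
Round 2: pos5(id41) recv 91: fwd; pos6(id21) recv 48: fwd; pos0(id31) recv 41: fwd
Round 3: pos6(id21) recv 91: fwd; pos0(id31) recv 48: fwd; pos1(id39) recv 41: fwd
Round 4: pos0(id31) recv 91: fwd; pos1(id39) recv 48: fwd; pos2(id76) recv 41: drop
Round 5: pos1(id39) recv 91: fwd; pos2(id76) recv 48: drop
Round 6: pos2(id76) recv 91: fwd
Round 7: pos3(id91) recv 91: ELECTED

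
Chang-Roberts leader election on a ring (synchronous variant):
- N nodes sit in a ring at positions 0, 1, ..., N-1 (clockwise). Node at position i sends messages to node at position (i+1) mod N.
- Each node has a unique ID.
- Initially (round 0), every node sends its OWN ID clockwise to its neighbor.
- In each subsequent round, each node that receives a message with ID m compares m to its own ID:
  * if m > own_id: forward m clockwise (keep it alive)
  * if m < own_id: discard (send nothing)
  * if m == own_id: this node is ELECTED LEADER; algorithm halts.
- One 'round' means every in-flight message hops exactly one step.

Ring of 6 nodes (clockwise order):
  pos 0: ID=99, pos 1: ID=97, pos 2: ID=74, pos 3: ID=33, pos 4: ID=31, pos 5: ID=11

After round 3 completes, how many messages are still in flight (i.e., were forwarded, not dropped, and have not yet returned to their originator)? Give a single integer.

Answer: 3

Derivation:
Round 1: pos1(id97) recv 99: fwd; pos2(id74) recv 97: fwd; pos3(id33) recv 74: fwd; pos4(id31) recv 33: fwd; pos5(id11) recv 31: fwd; pos0(id99) recv 11: drop
Round 2: pos2(id74) recv 99: fwd; pos3(id33) recv 97: fwd; pos4(id31) recv 74: fwd; pos5(id11) recv 33: fwd; pos0(id99) recv 31: drop
Round 3: pos3(id33) recv 99: fwd; pos4(id31) recv 97: fwd; pos5(id11) recv 74: fwd; pos0(id99) recv 33: drop
After round 3: 3 messages still in flight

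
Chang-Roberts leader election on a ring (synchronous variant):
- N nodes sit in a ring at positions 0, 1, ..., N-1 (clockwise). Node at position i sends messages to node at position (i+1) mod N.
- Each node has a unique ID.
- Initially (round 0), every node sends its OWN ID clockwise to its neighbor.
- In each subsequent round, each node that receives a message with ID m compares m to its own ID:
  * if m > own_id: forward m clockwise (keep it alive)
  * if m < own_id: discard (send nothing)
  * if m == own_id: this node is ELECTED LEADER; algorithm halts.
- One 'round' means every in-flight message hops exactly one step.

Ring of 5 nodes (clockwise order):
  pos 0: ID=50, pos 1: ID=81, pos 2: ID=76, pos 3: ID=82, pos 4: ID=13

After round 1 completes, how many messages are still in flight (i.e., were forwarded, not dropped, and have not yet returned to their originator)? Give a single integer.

Answer: 2

Derivation:
Round 1: pos1(id81) recv 50: drop; pos2(id76) recv 81: fwd; pos3(id82) recv 76: drop; pos4(id13) recv 82: fwd; pos0(id50) recv 13: drop
After round 1: 2 messages still in flight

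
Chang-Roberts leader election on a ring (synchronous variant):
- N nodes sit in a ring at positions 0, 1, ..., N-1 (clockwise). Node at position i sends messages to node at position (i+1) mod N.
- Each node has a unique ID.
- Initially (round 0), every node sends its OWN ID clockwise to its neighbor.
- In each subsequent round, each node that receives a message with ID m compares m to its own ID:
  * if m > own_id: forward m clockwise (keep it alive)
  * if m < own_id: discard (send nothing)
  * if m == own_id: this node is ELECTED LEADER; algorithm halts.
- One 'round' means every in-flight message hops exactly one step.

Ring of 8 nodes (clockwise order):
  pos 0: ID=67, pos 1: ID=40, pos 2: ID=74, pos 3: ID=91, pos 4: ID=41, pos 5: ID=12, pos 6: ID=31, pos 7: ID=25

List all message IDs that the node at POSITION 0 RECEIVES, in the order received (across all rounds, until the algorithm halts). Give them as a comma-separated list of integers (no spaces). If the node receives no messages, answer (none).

Answer: 25,31,41,91

Derivation:
Round 1: pos1(id40) recv 67: fwd; pos2(id74) recv 40: drop; pos3(id91) recv 74: drop; pos4(id41) recv 91: fwd; pos5(id12) recv 41: fwd; pos6(id31) recv 12: drop; pos7(id25) recv 31: fwd; pos0(id67) recv 25: drop
Round 2: pos2(id74) recv 67: drop; pos5(id12) recv 91: fwd; pos6(id31) recv 41: fwd; pos0(id67) recv 31: drop
Round 3: pos6(id31) recv 91: fwd; pos7(id25) recv 41: fwd
Round 4: pos7(id25) recv 91: fwd; pos0(id67) recv 41: drop
Round 5: pos0(id67) recv 91: fwd
Round 6: pos1(id40) recv 91: fwd
Round 7: pos2(id74) recv 91: fwd
Round 8: pos3(id91) recv 91: ELECTED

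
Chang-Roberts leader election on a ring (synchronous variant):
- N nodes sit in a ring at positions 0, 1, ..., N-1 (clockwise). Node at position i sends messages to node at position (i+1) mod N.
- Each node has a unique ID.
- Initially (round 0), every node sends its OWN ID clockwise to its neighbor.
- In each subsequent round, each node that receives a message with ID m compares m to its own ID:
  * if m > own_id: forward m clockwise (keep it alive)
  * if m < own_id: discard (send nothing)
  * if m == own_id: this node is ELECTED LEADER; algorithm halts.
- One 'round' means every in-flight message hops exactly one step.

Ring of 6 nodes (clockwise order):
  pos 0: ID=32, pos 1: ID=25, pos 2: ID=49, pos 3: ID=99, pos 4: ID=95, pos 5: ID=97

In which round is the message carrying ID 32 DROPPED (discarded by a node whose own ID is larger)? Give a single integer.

Answer: 2

Derivation:
Round 1: pos1(id25) recv 32: fwd; pos2(id49) recv 25: drop; pos3(id99) recv 49: drop; pos4(id95) recv 99: fwd; pos5(id97) recv 95: drop; pos0(id32) recv 97: fwd
Round 2: pos2(id49) recv 32: drop; pos5(id97) recv 99: fwd; pos1(id25) recv 97: fwd
Round 3: pos0(id32) recv 99: fwd; pos2(id49) recv 97: fwd
Round 4: pos1(id25) recv 99: fwd; pos3(id99) recv 97: drop
Round 5: pos2(id49) recv 99: fwd
Round 6: pos3(id99) recv 99: ELECTED
Message ID 32 originates at pos 0; dropped at pos 2 in round 2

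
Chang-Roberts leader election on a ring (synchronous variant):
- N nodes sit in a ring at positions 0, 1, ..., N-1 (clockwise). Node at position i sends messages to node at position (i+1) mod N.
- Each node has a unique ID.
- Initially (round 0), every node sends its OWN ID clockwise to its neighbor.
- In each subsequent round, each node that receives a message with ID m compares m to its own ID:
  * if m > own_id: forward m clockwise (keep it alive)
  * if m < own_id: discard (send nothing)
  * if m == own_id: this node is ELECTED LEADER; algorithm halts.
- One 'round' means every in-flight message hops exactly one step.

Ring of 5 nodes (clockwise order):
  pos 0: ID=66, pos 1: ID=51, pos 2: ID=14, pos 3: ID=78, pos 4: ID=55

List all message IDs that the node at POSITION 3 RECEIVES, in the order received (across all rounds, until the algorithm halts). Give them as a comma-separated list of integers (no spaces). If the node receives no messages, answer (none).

Answer: 14,51,66,78

Derivation:
Round 1: pos1(id51) recv 66: fwd; pos2(id14) recv 51: fwd; pos3(id78) recv 14: drop; pos4(id55) recv 78: fwd; pos0(id66) recv 55: drop
Round 2: pos2(id14) recv 66: fwd; pos3(id78) recv 51: drop; pos0(id66) recv 78: fwd
Round 3: pos3(id78) recv 66: drop; pos1(id51) recv 78: fwd
Round 4: pos2(id14) recv 78: fwd
Round 5: pos3(id78) recv 78: ELECTED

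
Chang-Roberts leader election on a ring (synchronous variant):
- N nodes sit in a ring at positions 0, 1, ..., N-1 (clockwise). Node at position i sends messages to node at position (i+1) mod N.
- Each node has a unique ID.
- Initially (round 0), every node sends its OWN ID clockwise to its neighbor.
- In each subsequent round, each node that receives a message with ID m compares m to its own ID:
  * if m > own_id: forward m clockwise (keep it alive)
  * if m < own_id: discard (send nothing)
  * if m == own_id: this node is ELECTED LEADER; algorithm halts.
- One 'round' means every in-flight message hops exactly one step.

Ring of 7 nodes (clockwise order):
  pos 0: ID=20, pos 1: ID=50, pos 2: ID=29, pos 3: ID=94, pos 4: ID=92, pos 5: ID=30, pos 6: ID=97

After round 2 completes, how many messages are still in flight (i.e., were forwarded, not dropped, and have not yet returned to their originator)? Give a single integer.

Round 1: pos1(id50) recv 20: drop; pos2(id29) recv 50: fwd; pos3(id94) recv 29: drop; pos4(id92) recv 94: fwd; pos5(id30) recv 92: fwd; pos6(id97) recv 30: drop; pos0(id20) recv 97: fwd
Round 2: pos3(id94) recv 50: drop; pos5(id30) recv 94: fwd; pos6(id97) recv 92: drop; pos1(id50) recv 97: fwd
After round 2: 2 messages still in flight

Answer: 2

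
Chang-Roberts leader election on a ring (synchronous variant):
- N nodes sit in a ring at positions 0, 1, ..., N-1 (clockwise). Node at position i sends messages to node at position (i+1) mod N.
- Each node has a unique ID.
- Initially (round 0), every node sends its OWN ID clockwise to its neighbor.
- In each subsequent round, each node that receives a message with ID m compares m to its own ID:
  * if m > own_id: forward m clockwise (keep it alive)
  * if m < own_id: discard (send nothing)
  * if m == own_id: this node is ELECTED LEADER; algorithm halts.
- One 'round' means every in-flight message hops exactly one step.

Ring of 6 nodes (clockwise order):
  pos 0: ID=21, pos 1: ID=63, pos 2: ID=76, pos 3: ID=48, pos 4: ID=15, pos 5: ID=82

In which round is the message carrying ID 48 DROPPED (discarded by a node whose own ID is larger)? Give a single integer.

Answer: 2

Derivation:
Round 1: pos1(id63) recv 21: drop; pos2(id76) recv 63: drop; pos3(id48) recv 76: fwd; pos4(id15) recv 48: fwd; pos5(id82) recv 15: drop; pos0(id21) recv 82: fwd
Round 2: pos4(id15) recv 76: fwd; pos5(id82) recv 48: drop; pos1(id63) recv 82: fwd
Round 3: pos5(id82) recv 76: drop; pos2(id76) recv 82: fwd
Round 4: pos3(id48) recv 82: fwd
Round 5: pos4(id15) recv 82: fwd
Round 6: pos5(id82) recv 82: ELECTED
Message ID 48 originates at pos 3; dropped at pos 5 in round 2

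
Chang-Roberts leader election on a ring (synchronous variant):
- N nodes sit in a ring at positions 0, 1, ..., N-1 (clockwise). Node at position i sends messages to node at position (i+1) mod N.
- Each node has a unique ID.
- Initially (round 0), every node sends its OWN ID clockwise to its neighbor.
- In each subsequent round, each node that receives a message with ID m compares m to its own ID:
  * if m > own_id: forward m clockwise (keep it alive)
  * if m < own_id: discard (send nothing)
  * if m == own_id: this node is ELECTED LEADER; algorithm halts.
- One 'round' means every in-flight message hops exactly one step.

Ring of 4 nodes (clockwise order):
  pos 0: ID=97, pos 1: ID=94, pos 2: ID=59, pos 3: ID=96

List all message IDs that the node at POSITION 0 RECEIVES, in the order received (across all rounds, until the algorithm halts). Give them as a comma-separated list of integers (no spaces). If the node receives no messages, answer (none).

Round 1: pos1(id94) recv 97: fwd; pos2(id59) recv 94: fwd; pos3(id96) recv 59: drop; pos0(id97) recv 96: drop
Round 2: pos2(id59) recv 97: fwd; pos3(id96) recv 94: drop
Round 3: pos3(id96) recv 97: fwd
Round 4: pos0(id97) recv 97: ELECTED

Answer: 96,97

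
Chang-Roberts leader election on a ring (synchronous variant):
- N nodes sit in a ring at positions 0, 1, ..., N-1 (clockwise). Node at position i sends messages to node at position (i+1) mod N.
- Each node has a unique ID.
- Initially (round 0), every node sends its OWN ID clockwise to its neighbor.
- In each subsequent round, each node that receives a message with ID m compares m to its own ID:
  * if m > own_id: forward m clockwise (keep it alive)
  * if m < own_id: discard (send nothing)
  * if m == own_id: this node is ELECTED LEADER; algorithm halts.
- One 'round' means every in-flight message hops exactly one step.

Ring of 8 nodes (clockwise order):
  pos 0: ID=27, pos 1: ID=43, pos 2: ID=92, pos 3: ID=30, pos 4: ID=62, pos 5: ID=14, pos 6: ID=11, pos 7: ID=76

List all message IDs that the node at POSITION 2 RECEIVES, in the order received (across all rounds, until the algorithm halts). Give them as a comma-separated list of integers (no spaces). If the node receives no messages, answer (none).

Round 1: pos1(id43) recv 27: drop; pos2(id92) recv 43: drop; pos3(id30) recv 92: fwd; pos4(id62) recv 30: drop; pos5(id14) recv 62: fwd; pos6(id11) recv 14: fwd; pos7(id76) recv 11: drop; pos0(id27) recv 76: fwd
Round 2: pos4(id62) recv 92: fwd; pos6(id11) recv 62: fwd; pos7(id76) recv 14: drop; pos1(id43) recv 76: fwd
Round 3: pos5(id14) recv 92: fwd; pos7(id76) recv 62: drop; pos2(id92) recv 76: drop
Round 4: pos6(id11) recv 92: fwd
Round 5: pos7(id76) recv 92: fwd
Round 6: pos0(id27) recv 92: fwd
Round 7: pos1(id43) recv 92: fwd
Round 8: pos2(id92) recv 92: ELECTED

Answer: 43,76,92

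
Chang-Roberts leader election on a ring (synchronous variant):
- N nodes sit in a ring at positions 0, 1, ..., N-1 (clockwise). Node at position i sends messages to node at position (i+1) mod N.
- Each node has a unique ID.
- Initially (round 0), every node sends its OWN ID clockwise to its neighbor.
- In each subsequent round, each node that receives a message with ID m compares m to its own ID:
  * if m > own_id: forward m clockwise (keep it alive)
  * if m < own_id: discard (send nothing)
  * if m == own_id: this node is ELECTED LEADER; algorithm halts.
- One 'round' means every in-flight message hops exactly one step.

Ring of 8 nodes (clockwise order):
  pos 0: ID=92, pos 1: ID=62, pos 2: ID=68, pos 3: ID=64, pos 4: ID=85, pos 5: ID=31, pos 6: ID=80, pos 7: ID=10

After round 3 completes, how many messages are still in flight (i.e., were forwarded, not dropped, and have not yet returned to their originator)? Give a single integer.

Round 1: pos1(id62) recv 92: fwd; pos2(id68) recv 62: drop; pos3(id64) recv 68: fwd; pos4(id85) recv 64: drop; pos5(id31) recv 85: fwd; pos6(id80) recv 31: drop; pos7(id10) recv 80: fwd; pos0(id92) recv 10: drop
Round 2: pos2(id68) recv 92: fwd; pos4(id85) recv 68: drop; pos6(id80) recv 85: fwd; pos0(id92) recv 80: drop
Round 3: pos3(id64) recv 92: fwd; pos7(id10) recv 85: fwd
After round 3: 2 messages still in flight

Answer: 2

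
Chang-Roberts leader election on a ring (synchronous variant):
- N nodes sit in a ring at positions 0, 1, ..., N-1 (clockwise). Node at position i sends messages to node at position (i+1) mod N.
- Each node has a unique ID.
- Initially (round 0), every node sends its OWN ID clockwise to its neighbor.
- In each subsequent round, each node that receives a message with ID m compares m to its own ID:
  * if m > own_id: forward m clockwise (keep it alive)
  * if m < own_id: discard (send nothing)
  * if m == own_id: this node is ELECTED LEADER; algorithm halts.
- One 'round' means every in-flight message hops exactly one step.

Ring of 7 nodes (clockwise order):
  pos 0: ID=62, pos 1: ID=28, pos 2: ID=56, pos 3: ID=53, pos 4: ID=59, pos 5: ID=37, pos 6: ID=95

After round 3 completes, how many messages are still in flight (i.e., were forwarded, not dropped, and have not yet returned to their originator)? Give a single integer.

Answer: 2

Derivation:
Round 1: pos1(id28) recv 62: fwd; pos2(id56) recv 28: drop; pos3(id53) recv 56: fwd; pos4(id59) recv 53: drop; pos5(id37) recv 59: fwd; pos6(id95) recv 37: drop; pos0(id62) recv 95: fwd
Round 2: pos2(id56) recv 62: fwd; pos4(id59) recv 56: drop; pos6(id95) recv 59: drop; pos1(id28) recv 95: fwd
Round 3: pos3(id53) recv 62: fwd; pos2(id56) recv 95: fwd
After round 3: 2 messages still in flight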